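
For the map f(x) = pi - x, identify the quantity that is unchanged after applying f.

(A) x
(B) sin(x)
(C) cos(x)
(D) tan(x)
B

For f(x) = pi - x:
sin(pi - x) = sin(x), so sine is invariant under this transformation.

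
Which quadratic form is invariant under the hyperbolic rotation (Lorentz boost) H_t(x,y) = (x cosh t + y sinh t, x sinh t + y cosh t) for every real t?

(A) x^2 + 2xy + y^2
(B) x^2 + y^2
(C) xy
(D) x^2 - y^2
D

Write x' = x cosh t + y sinh t, y' = x sinh t + y cosh t and substitute into each option:
(A) x^2 + 2xy + y^2: (x' + y')^2 with x' + y' = (x + y)(cosh t + sinh t) = (x + y)e^t, so it becomes (x + y)^2 e^(2t)   [not invariant for t != 0]
(B) x^2 + y^2: (x cosh t + y sinh t)^2 + (x sinh t + y cosh t)^2 = (x^2 + y^2)(cosh^2 t + sinh^2 t) + 4xy sinh t cosh t = (x^2 + y^2) cosh 2t + 2xy sinh 2t   [not invariant for t != 0]
(C) xy: (x cosh t + y sinh t)(x sinh t + y cosh t) = xy(cosh^2 t + sinh^2 t) + (x^2 + y^2) sinh t cosh t = xy cosh 2t + (x^2 + y^2)(sinh 2t)/2   [not invariant for t != 0]
(D) x^2 - y^2: (x cosh t + y sinh t)^2 - (x sinh t + y cosh t)^2 = x^2(cosh^2 t - sinh^2 t) + 2xy(cosh t sinh t - sinh t cosh t) + y^2(sinh^2 t - cosh^2 t) = x^2 - y^2   [invariant, using cosh^2 t - sinh^2 t = 1]

Only (D) x^2 - y^2 is unchanged; it is the Minkowski form preserved by Lorentz boosts, just as x^2 + y^2 is preserved by ordinary rotations.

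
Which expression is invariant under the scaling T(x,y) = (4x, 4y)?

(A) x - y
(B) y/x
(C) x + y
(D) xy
B

Under the uniform scaling T(x,y) = (4x, 4y):
Substitute the transformed coordinates into each option and compare with the original:
(A) x - y  ->  (4x) - (4y) = 4x - 4y   [differs from x - y: not invariant]
(B) y/x  ->  (4y)/(4x) = y/x   [equals y/x: invariant]
(C) x + y  ->  (4x) + (4y) = 4x + 4y   [differs from x + y: not invariant]
(D) xy  ->  (4x)(4y) = 16xy   [differs from xy: not invariant]

Only option (B), y/x, is unchanged by the transformation.
The common factor 4 cancels in a ratio of coordinates, while sums, products and sums of squares pick up factors of 4 or 16.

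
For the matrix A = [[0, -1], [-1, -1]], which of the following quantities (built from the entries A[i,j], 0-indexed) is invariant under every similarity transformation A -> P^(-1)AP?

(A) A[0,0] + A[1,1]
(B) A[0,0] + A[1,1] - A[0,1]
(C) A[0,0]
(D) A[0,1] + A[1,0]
A

A[0,0] + A[1,1] is the trace of A. By the cyclic property of the trace, tr(P^(-1)AP) = tr(APP^(-1)) = tr(A), so it is the same for every matrix similar to A.

The other combinations are not similarity invariants. For example, take P = [[2, 1], [1, 1]] (det P = 1), so P^(-1) = [[1, -1], [-1, 2]] and
B = P^(-1)AP = [[2, 1], [-5, -3]].
Evaluating each option on A and on B:
(A) A[0,0] + A[1,1]: -1 for A, -1 for B -> unchanged
(B) A[0,0] + A[1,1] - A[0,1]: 0 for A, -2 for B -> changes
(C) A[0,0]: 0 for A, 2 for B -> changes
(D) A[0,1] + A[1,0]: -2 for A, -4 for B -> changes

Only (A) A[0,0] + A[1,1] = -1 survives (and it does so for every P, not just this one), so it is the invariant.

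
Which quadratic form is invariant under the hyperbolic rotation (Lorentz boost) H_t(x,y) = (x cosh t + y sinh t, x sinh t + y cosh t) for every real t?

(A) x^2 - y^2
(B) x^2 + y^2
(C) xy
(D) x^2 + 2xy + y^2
A

Write x' = x cosh t + y sinh t, y' = x sinh t + y cosh t and substitute into each option:
(A) x^2 - y^2: (x cosh t + y sinh t)^2 - (x sinh t + y cosh t)^2 = x^2(cosh^2 t - sinh^2 t) + 2xy(cosh t sinh t - sinh t cosh t) + y^2(sinh^2 t - cosh^2 t) = x^2 - y^2   [invariant, using cosh^2 t - sinh^2 t = 1]
(B) x^2 + y^2: (x cosh t + y sinh t)^2 + (x sinh t + y cosh t)^2 = (x^2 + y^2)(cosh^2 t + sinh^2 t) + 4xy sinh t cosh t = (x^2 + y^2) cosh 2t + 2xy sinh 2t   [not invariant for t != 0]
(C) xy: (x cosh t + y sinh t)(x sinh t + y cosh t) = xy(cosh^2 t + sinh^2 t) + (x^2 + y^2) sinh t cosh t = xy cosh 2t + (x^2 + y^2)(sinh 2t)/2   [not invariant for t != 0]
(D) x^2 + 2xy + y^2: (x' + y')^2 with x' + y' = (x + y)(cosh t + sinh t) = (x + y)e^t, so it becomes (x + y)^2 e^(2t)   [not invariant for t != 0]

Only (A) x^2 - y^2 is unchanged; it is the Minkowski form preserved by Lorentz boosts, just as x^2 + y^2 is preserved by ordinary rotations.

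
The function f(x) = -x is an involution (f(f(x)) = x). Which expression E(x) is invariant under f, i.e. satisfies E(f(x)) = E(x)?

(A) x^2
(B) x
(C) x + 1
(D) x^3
A

Replace x by f(x) = -x in each option and simplify. As a quick numerical cross-check, also compare E(5) with E(f(5)) = E(-5).

(A) x^2  ->  (-x)^2, which simplifies back to x^2; check: E(5) = 25, E(-5) = 25.   [invariant]
(B) x  ->  (-x) = -x; check: E(5) = 5 but E(-5) = -5.   [not invariant]
(C) x + 1  ->  (-x) + 1 = 1 - x; check: E(5) = 6 but E(-5) = -4.   [not invariant]
(D) x^3  ->  (-x)^3 = -x^3; check: E(5) = 125 but E(-5) = -125.   [not invariant]

Only (A) is unchanged. E is symmetric under swapping x with f(x) = -x, which is exactly what an involution does.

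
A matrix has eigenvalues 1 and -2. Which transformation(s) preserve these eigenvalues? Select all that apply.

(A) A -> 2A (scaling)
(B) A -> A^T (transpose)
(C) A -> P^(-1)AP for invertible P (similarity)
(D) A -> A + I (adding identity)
B and C

Eigenvalues are preserved by:
1. Similarity transformations: A -> P^(-1)AP (same characteristic polynomial)
2. Transpose: A^T has the same eigenvalues as A

Eigenvalues are NOT preserved by:
- Adding identity: eigenvalues become 1+1, -2+1
- Scaling: eigenvalues become 2, -4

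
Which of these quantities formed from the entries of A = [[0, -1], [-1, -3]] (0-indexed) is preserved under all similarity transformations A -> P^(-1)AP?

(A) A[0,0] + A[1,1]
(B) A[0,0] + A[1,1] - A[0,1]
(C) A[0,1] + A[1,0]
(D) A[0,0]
A

A[0,0] + A[1,1] is the trace of A. By the cyclic property of the trace, tr(P^(-1)AP) = tr(APP^(-1)) = tr(A), so it is the same for every matrix similar to A.

The other combinations are not similarity invariants. For example, take P = [[2, 1], [1, 1]] (det P = 1), so P^(-1) = [[1, -1], [-1, 2]] and
B = P^(-1)AP = [[4, 3], [-9, -7]].
Evaluating each option on A and on B:
(A) A[0,0] + A[1,1]: -3 for A, -3 for B -> unchanged
(B) A[0,0] + A[1,1] - A[0,1]: -2 for A, -6 for B -> changes
(C) A[0,1] + A[1,0]: -2 for A, -6 for B -> changes
(D) A[0,0]: 0 for A, 4 for B -> changes

Only (A) A[0,0] + A[1,1] = -3 survives (and it does so for every P, not just this one), so it is the invariant.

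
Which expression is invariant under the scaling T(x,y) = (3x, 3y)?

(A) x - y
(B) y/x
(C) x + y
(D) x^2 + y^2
B

Under the uniform scaling T(x,y) = (3x, 3y):
Substitute the transformed coordinates into each option and compare with the original:
(A) x - y  ->  (3x) - (3y) = 3x - 3y   [differs from x - y: not invariant]
(B) y/x  ->  (3y)/(3x) = y/x   [equals y/x: invariant]
(C) x + y  ->  (3x) + (3y) = 3x + 3y   [differs from x + y: not invariant]
(D) x^2 + y^2  ->  (3x)^2 + (3y)^2 = 9x^2 + 9y^2   [differs from x^2 + y^2: not invariant]

Only option (B), y/x, is unchanged by the transformation.
The common factor 3 cancels in a ratio of coordinates, while sums, products and sums of squares pick up factors of 3 or 9.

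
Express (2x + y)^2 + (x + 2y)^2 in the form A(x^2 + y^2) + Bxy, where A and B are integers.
5(x^2 + y^2) + 8xy

Expanding: (2x + y)^2 = 4x^2 + 4xy + y^2
(x + 2y)^2 = x^2 + 4xy + 4y^2
Sum = (4+1)(x^2+y^2) + 8xy = 5(x^2 + y^2) + 8xy
This is symmetric in x and y.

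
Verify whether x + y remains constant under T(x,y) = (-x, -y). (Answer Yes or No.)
No

Substitute T(x,y) = (-x, -y) into the expression and compare with the original.

Original: x + y
After applying T: (-x) + (-y) = -x - y

This differs from the original x + y (difference: -2x - 2y), so the expression is NOT invariant.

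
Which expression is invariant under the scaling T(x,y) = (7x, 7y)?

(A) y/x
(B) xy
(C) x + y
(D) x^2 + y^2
A

Under the uniform scaling T(x,y) = (7x, 7y):
Substitute the transformed coordinates into each option and compare with the original:
(A) y/x  ->  (7y)/(7x) = y/x   [equals y/x: invariant]
(B) xy  ->  (7x)(7y) = 49xy   [differs from xy: not invariant]
(C) x + y  ->  (7x) + (7y) = 7x + 7y   [differs from x + y: not invariant]
(D) x^2 + y^2  ->  (7x)^2 + (7y)^2 = 49x^2 + 49y^2   [differs from x^2 + y^2: not invariant]

Only option (A), y/x, is unchanged by the transformation.
The common factor 7 cancels in a ratio of coordinates, while sums, products and sums of squares pick up factors of 7 or 49.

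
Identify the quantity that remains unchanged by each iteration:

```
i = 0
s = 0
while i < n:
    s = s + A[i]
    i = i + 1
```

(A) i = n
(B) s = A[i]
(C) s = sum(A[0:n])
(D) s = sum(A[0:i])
D

A loop invariant must hold before the first iteration and be re-established by every execution of the body.

(D) s = sum(A[0:i]): Initially i = 0 and s = 0 = sum of the empty slice A[0:0]. If s = sum(A[0:i]) holds at the top of an iteration, the body sets s to sum(A[0:i]) + A[i] = sum(A[0:i+1]) and then i to i+1, so s = sum(A[0:i]) holds again. At exit i = n, giving s = sum(A[0:n]).

The other options fail:
(A) i = n: false initially (i = 0); it is the exit condition, not an invariant.
(B) s = A[i]: after the first iteration s = A[0] but i = 1, so s = A[i] compares s with the wrong element (and fails in general).
(C) s = sum(A[0:n]): false before the loop (s = 0, not the full sum) -- it only becomes true at exit.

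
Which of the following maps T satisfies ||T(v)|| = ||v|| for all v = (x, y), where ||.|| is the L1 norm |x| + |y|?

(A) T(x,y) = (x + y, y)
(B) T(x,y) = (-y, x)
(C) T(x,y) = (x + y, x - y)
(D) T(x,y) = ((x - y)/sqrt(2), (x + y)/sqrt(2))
B

A transformation preserves a norm if ||T(v)|| = ||v|| for every v; a single vector where the norm changes rules an option out.

(A) T(x,y) = (x + y, y): v = (0, 1) has norm |0| + |1| = 1, but T(v) = (1, 1) has norm 2 -- not preserved.
(B) T(x,y) = (-y, x): preserves the norm -- it only permutes the coordinates and/or flips signs, which leaves |x| + |y| unchanged.
(C) T(x,y) = (x + y, x - y): v = (1, 0) has norm |1| + |0| = 1, but T(v) = (1, 1) has norm 2 -- not preserved.
(D) T(x,y) = ((x - y)/sqrt(2), (x + y)/sqrt(2)): v = (1, 0) has norm |1| + |0| = 1, but T(v) = (sqrt(2)/2, sqrt(2)/2) has norm sqrt(2) -- not preserved.

Therefore the answer is (B).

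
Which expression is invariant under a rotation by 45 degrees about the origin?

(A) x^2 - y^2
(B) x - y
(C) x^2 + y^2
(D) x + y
C

A rotation by 45 degrees sends (x, y) to (sqrt(2)x/2 - sqrt(2)y/2, sqrt(2)x/2 + sqrt(2)y/2).
Substitute the transformed coordinates into each option and compare with the original:
(A) x^2 - y^2  ->  (sqrt(2)x/2 - sqrt(2)y/2)^2 - (sqrt(2)x/2 + sqrt(2)y/2)^2 = -2xy   [differs from x^2 - y^2: not invariant]
(B) x - y  ->  (sqrt(2)x/2 - sqrt(2)y/2) - (sqrt(2)x/2 + sqrt(2)y/2) = -sqrt(2)y   [differs from x - y: not invariant]
(C) x^2 + y^2  ->  (sqrt(2)x/2 - sqrt(2)y/2)^2 + (sqrt(2)x/2 + sqrt(2)y/2)^2 = x^2 + y^2   [equals x^2 + y^2: invariant]
(D) x + y  ->  (sqrt(2)x/2 - sqrt(2)y/2) + (sqrt(2)x/2 + sqrt(2)y/2) = sqrt(2)x   [differs from x + y: not invariant]

Only option (C), x^2 + y^2, is unchanged by the transformation.
Geometrically, x^2 + y^2 is the squared distance from the origin, which every rotation about the origin preserves.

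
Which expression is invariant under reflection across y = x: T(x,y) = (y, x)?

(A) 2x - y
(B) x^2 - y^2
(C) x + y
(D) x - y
C

The map is reflection across y = x: T(x,y) = (y, x).
Substitute the transformed coordinates into each option and compare with the original:
(A) 2x - y  ->  2(y) - (x) = -x + 2y   [differs from 2x - y: not invariant]
(B) x^2 - y^2  ->  (y)^2 - (x)^2 = -x^2 + y^2   [differs from x^2 - y^2: not invariant]
(C) x + y  ->  (y) + (x) = x + y   [equals x + y: invariant]
(D) x - y  ->  (y) - (x) = -x + y   [differs from x - y: not invariant]

Only option (C), x + y, is unchanged by the transformation.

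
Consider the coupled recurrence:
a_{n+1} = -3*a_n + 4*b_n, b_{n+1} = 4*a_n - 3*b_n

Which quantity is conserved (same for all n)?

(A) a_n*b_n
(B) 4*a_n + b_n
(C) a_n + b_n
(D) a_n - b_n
C

Replace a_n by a_{n+1} = -3*a_n + 4*b_n and b_n by b_{n+1} = 4*a_n - 3*b_n in each option and simplify:
(A) a_n*b_n  ->  (-3*a_n + 4*b_n)*(4*a_n - 3*b_n) = -12*a_n^2 + 25*a_n*b_n - 12*b_n^2   [not conserved]
(B) 4*a_n + b_n  ->  4*(-3*a_n + 4*b_n) + (4*a_n - 3*b_n) = -8*a_n + 13*b_n   [not conserved]
(C) a_n + b_n  ->  (-3*a_n + 4*b_n) + (4*a_n - 3*b_n) = a_n + b_n   [conserved]
(D) a_n - b_n  ->  (-3*a_n + 4*b_n) - (4*a_n - 3*b_n) = -7*a_n + 7*b_n   [not conserved]

Only (C) a_n + b_n returns to itself after one step, so it is the conserved quantity.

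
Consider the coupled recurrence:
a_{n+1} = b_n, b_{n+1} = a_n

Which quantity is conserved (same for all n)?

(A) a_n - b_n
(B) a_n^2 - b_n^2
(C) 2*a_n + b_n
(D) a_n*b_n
D

Replace a_n by a_{n+1} = b_n and b_n by b_{n+1} = a_n in each option and simplify:
(A) a_n - b_n  ->  (b_n) - (a_n) = -a_n + b_n   [not conserved]
(B) a_n^2 - b_n^2  ->  (b_n)^2 - (a_n)^2 = -a_n^2 + b_n^2   [not conserved]
(C) 2*a_n + b_n  ->  2*(b_n) + (a_n) = a_n + 2*b_n   [not conserved]
(D) a_n*b_n  ->  (b_n)*(a_n) = a_n*b_n   [conserved]

Only (D) a_n*b_n returns to itself after one step, so it is the conserved quantity.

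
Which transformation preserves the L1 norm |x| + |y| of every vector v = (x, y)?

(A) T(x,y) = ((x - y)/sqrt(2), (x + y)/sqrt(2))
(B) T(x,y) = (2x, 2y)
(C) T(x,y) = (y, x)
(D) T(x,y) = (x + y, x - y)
C

A transformation preserves a norm if ||T(v)|| = ||v|| for every v; a single vector where the norm changes rules an option out.

(A) T(x,y) = ((x - y)/sqrt(2), (x + y)/sqrt(2)): v = (1, 0) has norm |1| + |0| = 1, but T(v) = (sqrt(2)/2, sqrt(2)/2) has norm sqrt(2) -- not preserved.
(B) T(x,y) = (2x, 2y): v = (1, 0) has norm |1| + |0| = 1, but T(v) = (2, 0) has norm 2 -- not preserved.
(C) T(x,y) = (y, x): preserves the norm -- it only permutes the coordinates and/or flips signs, which leaves |x| + |y| unchanged.
(D) T(x,y) = (x + y, x - y): v = (1, 0) has norm |1| + |0| = 1, but T(v) = (1, 1) has norm 2 -- not preserved.

Therefore the answer is (C).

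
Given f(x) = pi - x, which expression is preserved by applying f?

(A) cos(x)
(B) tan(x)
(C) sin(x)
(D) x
C

For f(x) = pi - x:
sin(pi - x) = sin(x), so sine is invariant under this transformation.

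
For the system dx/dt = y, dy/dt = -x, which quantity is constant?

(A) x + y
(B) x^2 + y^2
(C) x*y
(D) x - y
B

A first integral I satisfies dI/dt = 0 along every solution. Differentiate each option and use the equation of motion:
(A) d/dt[x + y] = y + (-x) = y - x, not identically 0
(B) d/dt[x^2 + y^2] = 2x*dx/dt + 2y*dy/dt = 2x*y + 2y*(-x) = 0
(C) d/dt[x*y] = (dx/dt)y + x(dy/dt) = y^2 - x^2, not identically 0
(D) d/dt[x - y] = y - (-x) = x + y, not identically 0

Only (B) has zero time-derivative. So x^2 + y^2 (the squared radius; trajectories are circles) is the conserved quantity.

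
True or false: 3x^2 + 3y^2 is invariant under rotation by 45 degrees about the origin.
True

Applying rotation by 45 degrees: x' = x*cos(45 degrees) - y*sin(45 degrees) = sqrt(2)x/2 - sqrt(2)y/2, y' = x*sin(45 degrees) + y*cos(45 degrees) = sqrt(2)x/2 + sqrt(2)y/2

Substituting into 3x^2 + 3y^2:
3(sqrt(2)x/2 - sqrt(2)y/2)^2 + 3(sqrt(2)x/2 + sqrt(2)y/2)^2
= 3x^2 + 3y^2

This equals the original expression 3x^2 + 3y^2, so it IS invariant.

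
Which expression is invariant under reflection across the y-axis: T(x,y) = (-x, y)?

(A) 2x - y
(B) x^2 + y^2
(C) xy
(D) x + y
B

The map is reflection across the y-axis: T(x,y) = (-x, y).
Substitute the transformed coordinates into each option and compare with the original:
(A) 2x - y  ->  2(-x) - (y) = -2x - y   [differs from 2x - y: not invariant]
(B) x^2 + y^2  ->  (-x)^2 + (y)^2 = x^2 + y^2   [equals x^2 + y^2: invariant]
(C) xy  ->  (-x)(y) = -xy   [differs from xy: not invariant]
(D) x + y  ->  (-x) + (y) = -x + y   [differs from x + y: not invariant]

Only option (B), x^2 + y^2, is unchanged by the transformation.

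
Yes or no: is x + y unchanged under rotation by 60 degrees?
No

Applying rotation by 60 degrees: x' = x*cos(60 degrees) - y*sin(60 degrees) = x/2 - sqrt(3)y/2, y' = x*sin(60 degrees) + y*cos(60 degrees) = sqrt(3)x/2 + y/2

Substituting into x + y:
(x/2 - sqrt(3)y/2) + (sqrt(3)x/2 + y/2)
= x/2 + sqrt(3)x/2 - sqrt(3)y/2 + y/2

This differs from the original expression x + y, so it is NOT invariant.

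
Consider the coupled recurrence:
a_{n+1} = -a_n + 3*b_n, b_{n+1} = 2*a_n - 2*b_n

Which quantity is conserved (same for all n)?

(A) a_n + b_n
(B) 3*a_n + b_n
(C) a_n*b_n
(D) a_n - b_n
A

Replace a_n by a_{n+1} = -a_n + 3*b_n and b_n by b_{n+1} = 2*a_n - 2*b_n in each option and simplify:
(A) a_n + b_n  ->  (-a_n + 3*b_n) + (2*a_n - 2*b_n) = a_n + b_n   [conserved]
(B) 3*a_n + b_n  ->  3*(-a_n + 3*b_n) + (2*a_n - 2*b_n) = -a_n + 7*b_n   [not conserved]
(C) a_n*b_n  ->  (-a_n + 3*b_n)*(2*a_n - 2*b_n) = -2*a_n^2 + 8*a_n*b_n - 6*b_n^2   [not conserved]
(D) a_n - b_n  ->  (-a_n + 3*b_n) - (2*a_n - 2*b_n) = -3*a_n + 5*b_n   [not conserved]

Only (A) a_n + b_n returns to itself after one step, so it is the conserved quantity.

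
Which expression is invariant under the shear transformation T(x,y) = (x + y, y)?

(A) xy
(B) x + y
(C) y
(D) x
C

Under the shear T(x,y) = (x + y, y):
Substitute the transformed coordinates into each option and compare with the original:
(A) xy  ->  (x + y)(y) = xy + y^2   [differs from xy: not invariant]
(B) x + y  ->  (x + y) + (y) = x + 2y   [differs from x + y: not invariant]
(C) y  ->  (y) = y   [equals y: invariant]
(D) x  ->  (x + y) = x + y   [differs from x: not invariant]

Only option (C), y, is unchanged by the transformation.
A horizontal shear moves points parallel to the x-axis, so the y-coordinate (and any function of y alone) is unchanged.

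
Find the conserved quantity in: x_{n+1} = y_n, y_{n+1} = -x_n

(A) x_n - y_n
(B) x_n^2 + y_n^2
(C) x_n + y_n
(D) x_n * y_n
B

For the recurrence x_{n+1} = y_n, y_{n+1} = -x_n:

x_{n+1}^2 + y_{n+1}^2 = y_n^2 + (-x_n)^2 = x_n^2 + y_n^2
The sum of squares is conserved (like energy in a harmonic oscillator).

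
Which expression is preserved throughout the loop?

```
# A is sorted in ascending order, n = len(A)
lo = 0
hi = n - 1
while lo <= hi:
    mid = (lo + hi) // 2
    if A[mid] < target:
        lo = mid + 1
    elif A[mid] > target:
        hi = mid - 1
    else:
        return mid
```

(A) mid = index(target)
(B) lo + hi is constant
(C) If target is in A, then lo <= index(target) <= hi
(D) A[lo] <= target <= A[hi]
C

A loop invariant must hold before the first iteration and be re-established by every execution of the body.

(C) If target is in A, then lo <= index(target) <= hi: Before the loop [lo, hi] = [0, n-1] covers every index. When A[mid] < target, sortedness puts target strictly to the right of mid, so setting lo = mid + 1 keeps index(target) in [lo, hi]; symmetrically for hi = mid - 1. Hence 'if target is in A then lo <= index(target) <= hi' holds after every iteration, and when lo > hi it proves target is absent.

The other options fail:
(A) mid = index(target): mid is just the current probe; it equals index(target) only on the iteration that returns.
(B) lo + hi is constant: each iteration moves exactly one of lo, hi, so lo + hi changes (e.g. 0 + (n-1) becomes (mid+1) + (n-1)).
(D) A[lo] <= target <= A[hi]: fails when target is not in A (e.g. target < A[0] already violates it before the loop), so it is not maintained in general.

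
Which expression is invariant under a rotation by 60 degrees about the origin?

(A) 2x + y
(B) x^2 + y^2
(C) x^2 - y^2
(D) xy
B

A rotation by 60 degrees sends (x, y) to (x/2 - sqrt(3)y/2, sqrt(3)x/2 + y/2).
Substitute the transformed coordinates into each option and compare with the original:
(A) 2x + y  ->  2(x/2 - sqrt(3)y/2) + (sqrt(3)x/2 + y/2) = sqrt(3)x/2 + x - sqrt(3)y + y/2   [differs from 2x + y: not invariant]
(B) x^2 + y^2  ->  (x/2 - sqrt(3)y/2)^2 + (sqrt(3)x/2 + y/2)^2 = x^2 + y^2   [equals x^2 + y^2: invariant]
(C) x^2 - y^2  ->  (x/2 - sqrt(3)y/2)^2 - (sqrt(3)x/2 + y/2)^2 = -x^2/2 - sqrt(3)xy + y^2/2   [differs from x^2 - y^2: not invariant]
(D) xy  ->  (x/2 - sqrt(3)y/2)(sqrt(3)x/2 + y/2) = sqrt(3)x^2/4 - xy/2 - sqrt(3)y^2/4   [differs from xy: not invariant]

Only option (B), x^2 + y^2, is unchanged by the transformation.
Geometrically, x^2 + y^2 is the squared distance from the origin, which every rotation about the origin preserves.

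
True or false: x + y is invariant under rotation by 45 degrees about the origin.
False

Applying rotation by 45 degrees: x' = x*cos(45 degrees) - y*sin(45 degrees) = sqrt(2)x/2 - sqrt(2)y/2, y' = x*sin(45 degrees) + y*cos(45 degrees) = sqrt(2)x/2 + sqrt(2)y/2

Substituting into x + y:
(sqrt(2)x/2 - sqrt(2)y/2) + (sqrt(2)x/2 + sqrt(2)y/2)
= sqrt(2)x

This differs from the original expression x + y, so it is NOT invariant.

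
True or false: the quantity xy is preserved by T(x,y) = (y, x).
True

Substitute T(x,y) = (y, x) into the expression and compare with the original.

Original: xy
After applying T: (y)(x) = xy

This is identical to the original xy, so the expression is invariant.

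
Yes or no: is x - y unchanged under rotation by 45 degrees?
No

Applying rotation by 45 degrees: x' = x*cos(45 degrees) - y*sin(45 degrees) = sqrt(2)x/2 - sqrt(2)y/2, y' = x*sin(45 degrees) + y*cos(45 degrees) = sqrt(2)x/2 + sqrt(2)y/2

Substituting into x - y:
(sqrt(2)x/2 - sqrt(2)y/2) - (sqrt(2)x/2 + sqrt(2)y/2)
= -sqrt(2)y

This differs from the original expression x - y, so it is NOT invariant.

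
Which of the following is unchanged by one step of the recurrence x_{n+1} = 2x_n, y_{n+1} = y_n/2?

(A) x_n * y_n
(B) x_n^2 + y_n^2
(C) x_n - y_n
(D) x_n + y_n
A

For the recurrence x_{n+1} = 2x_n, y_{n+1} = y_n/2:

x_{n+1} * y_{n+1} = (2x_n) * (y_n/2) = x_n * y_n
The product is conserved.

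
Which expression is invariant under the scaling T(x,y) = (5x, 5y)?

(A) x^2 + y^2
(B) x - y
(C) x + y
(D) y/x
D

Under the uniform scaling T(x,y) = (5x, 5y):
Substitute the transformed coordinates into each option and compare with the original:
(A) x^2 + y^2  ->  (5x)^2 + (5y)^2 = 25x^2 + 25y^2   [differs from x^2 + y^2: not invariant]
(B) x - y  ->  (5x) - (5y) = 5x - 5y   [differs from x - y: not invariant]
(C) x + y  ->  (5x) + (5y) = 5x + 5y   [differs from x + y: not invariant]
(D) y/x  ->  (5y)/(5x) = y/x   [equals y/x: invariant]

Only option (D), y/x, is unchanged by the transformation.
The common factor 5 cancels in a ratio of coordinates, while sums, products and sums of squares pick up factors of 5 or 25.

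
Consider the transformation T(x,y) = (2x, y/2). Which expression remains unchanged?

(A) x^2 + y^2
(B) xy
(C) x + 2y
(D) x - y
B

An expression E(x,y) is invariant under T if E(T(x,y)) = E(x,y). Here T(x,y) = (2x, y/2).
Substitute the transformed coordinates into each option and compare with the original:
(A) x^2 + y^2  ->  (2x)^2 + (y/2)^2 = 4x^2 + y^2/4   [differs from x^2 + y^2: not invariant]
(B) xy  ->  (2x)(y/2) = xy   [equals xy: invariant]
(C) x + 2y  ->  (2x) + 2(y/2) = 2x + y   [differs from x + 2y: not invariant]
(D) x - y  ->  (2x) - (y/2) = 2x - y/2   [differs from x - y: not invariant]

Only option (B), xy, is unchanged by the transformation.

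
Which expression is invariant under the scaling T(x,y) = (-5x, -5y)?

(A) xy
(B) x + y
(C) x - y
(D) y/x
D

Under the uniform scaling T(x,y) = (-5x, -5y):
Substitute the transformed coordinates into each option and compare with the original:
(A) xy  ->  (-5x)(-5y) = 25xy   [differs from xy: not invariant]
(B) x + y  ->  (-5x) + (-5y) = -5x - 5y   [differs from x + y: not invariant]
(C) x - y  ->  (-5x) - (-5y) = -5x + 5y   [differs from x - y: not invariant]
(D) y/x  ->  (-5y)/(-5x) = y/x   [equals y/x: invariant]

Only option (D), y/x, is unchanged by the transformation.
The common factor -5 cancels in a ratio of coordinates, while sums, products and sums of squares pick up factors of -5 or 25.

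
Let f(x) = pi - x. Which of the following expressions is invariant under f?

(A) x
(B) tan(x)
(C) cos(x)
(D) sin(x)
D

For f(x) = pi - x:
sin(pi - x) = sin(x), so sine is invariant under this transformation.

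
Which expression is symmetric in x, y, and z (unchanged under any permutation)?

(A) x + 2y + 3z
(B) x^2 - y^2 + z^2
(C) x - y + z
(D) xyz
D

A symmetric expression is unchanged when the variables are permuted; here the transformation to test is the swap (x, y) -> (y, x).
A symmetric expression must survive every permutation; the single swap x <-> y already eliminates the distractors, and the keyed expression is also unchanged by x <-> z and y <-> z (each variable enters it in exactly the same way).
Substitute the transformed coordinates into each option and compare with the original:
(A) x + 2y + 3z  ->  (y) + 2(x) + 3z = 2x + y + 3z   [differs from x + 2y + 3z: not invariant]
(B) x^2 - y^2 + z^2  ->  (y)^2 - (x)^2 + z^2 = -x^2 + y^2 + z^2   [differs from x^2 - y^2 + z^2: not invariant]
(C) x - y + z  ->  (y) - (x) + z = -x + y + z   [differs from x - y + z: not invariant]
(D) xyz  ->  (y)(x)z = xyz   [equals xyz: invariant]

Only option (D), xyz, is unchanged by the transformation.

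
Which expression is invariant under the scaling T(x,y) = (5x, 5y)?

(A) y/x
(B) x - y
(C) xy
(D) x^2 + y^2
A

Under the uniform scaling T(x,y) = (5x, 5y):
Substitute the transformed coordinates into each option and compare with the original:
(A) y/x  ->  (5y)/(5x) = y/x   [equals y/x: invariant]
(B) x - y  ->  (5x) - (5y) = 5x - 5y   [differs from x - y: not invariant]
(C) xy  ->  (5x)(5y) = 25xy   [differs from xy: not invariant]
(D) x^2 + y^2  ->  (5x)^2 + (5y)^2 = 25x^2 + 25y^2   [differs from x^2 + y^2: not invariant]

Only option (A), y/x, is unchanged by the transformation.
The common factor 5 cancels in a ratio of coordinates, while sums, products and sums of squares pick up factors of 5 or 25.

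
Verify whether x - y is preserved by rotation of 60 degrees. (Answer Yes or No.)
No

Applying rotation by 60 degrees: x' = x*cos(60 degrees) - y*sin(60 degrees) = x/2 - sqrt(3)y/2, y' = x*sin(60 degrees) + y*cos(60 degrees) = sqrt(3)x/2 + y/2

Substituting into x - y:
(x/2 - sqrt(3)y/2) - (sqrt(3)x/2 + y/2)
= -sqrt(3)x/2 + x/2 - sqrt(3)y/2 - y/2

This differs from the original expression x - y, so it is NOT invariant.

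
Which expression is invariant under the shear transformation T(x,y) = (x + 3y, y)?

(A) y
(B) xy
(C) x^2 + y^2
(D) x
A

Under the shear T(x,y) = (x + 3y, y):
Substitute the transformed coordinates into each option and compare with the original:
(A) y  ->  (y) = y   [equals y: invariant]
(B) xy  ->  (x + 3y)(y) = xy + 3y^2   [differs from xy: not invariant]
(C) x^2 + y^2  ->  (x + 3y)^2 + (y)^2 = x^2 + 6xy + 10y^2   [differs from x^2 + y^2: not invariant]
(D) x  ->  (x + 3y) = x + 3y   [differs from x: not invariant]

Only option (A), y, is unchanged by the transformation.
A horizontal shear moves points parallel to the x-axis, so the y-coordinate (and any function of y alone) is unchanged.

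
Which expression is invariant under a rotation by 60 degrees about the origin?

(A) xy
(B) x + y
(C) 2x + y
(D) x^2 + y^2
D

A rotation by 60 degrees sends (x, y) to (x/2 - sqrt(3)y/2, sqrt(3)x/2 + y/2).
Substitute the transformed coordinates into each option and compare with the original:
(A) xy  ->  (x/2 - sqrt(3)y/2)(sqrt(3)x/2 + y/2) = sqrt(3)x^2/4 - xy/2 - sqrt(3)y^2/4   [differs from xy: not invariant]
(B) x + y  ->  (x/2 - sqrt(3)y/2) + (sqrt(3)x/2 + y/2) = x/2 + sqrt(3)x/2 - sqrt(3)y/2 + y/2   [differs from x + y: not invariant]
(C) 2x + y  ->  2(x/2 - sqrt(3)y/2) + (sqrt(3)x/2 + y/2) = sqrt(3)x/2 + x - sqrt(3)y + y/2   [differs from 2x + y: not invariant]
(D) x^2 + y^2  ->  (x/2 - sqrt(3)y/2)^2 + (sqrt(3)x/2 + y/2)^2 = x^2 + y^2   [equals x^2 + y^2: invariant]

Only option (D), x^2 + y^2, is unchanged by the transformation.
Geometrically, x^2 + y^2 is the squared distance from the origin, which every rotation about the origin preserves.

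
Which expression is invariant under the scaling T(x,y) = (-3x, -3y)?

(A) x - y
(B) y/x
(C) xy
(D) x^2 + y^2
B

Under the uniform scaling T(x,y) = (-3x, -3y):
Substitute the transformed coordinates into each option and compare with the original:
(A) x - y  ->  (-3x) - (-3y) = -3x + 3y   [differs from x - y: not invariant]
(B) y/x  ->  (-3y)/(-3x) = y/x   [equals y/x: invariant]
(C) xy  ->  (-3x)(-3y) = 9xy   [differs from xy: not invariant]
(D) x^2 + y^2  ->  (-3x)^2 + (-3y)^2 = 9x^2 + 9y^2   [differs from x^2 + y^2: not invariant]

Only option (B), y/x, is unchanged by the transformation.
The common factor -3 cancels in a ratio of coordinates, while sums, products and sums of squares pick up factors of -3 or 9.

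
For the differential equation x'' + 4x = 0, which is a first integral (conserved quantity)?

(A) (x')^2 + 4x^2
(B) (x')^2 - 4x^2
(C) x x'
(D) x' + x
A

A first integral I satisfies dI/dt = 0 along every solution. Differentiate each option and use the equation of motion:
(A) d/dt[(x')^2 + 4x^2] = 2x'x'' + 8x x' = 2x'(-4x) + 8x x' = 0
(B) d/dt[(x')^2 - 4x^2] = 2x'x'' - 8x x' = -16x x', not identically 0
(C) d/dt[x x'] = (x')^2 + x x'' = (x')^2 - 4x^2, not identically 0
(D) d/dt[x' + x] = x'' + x' = -4x + x', not identically 0

Only (A) has zero time-derivative. So the energy-like quantity (x')^2 + 4x^2 is the first integral.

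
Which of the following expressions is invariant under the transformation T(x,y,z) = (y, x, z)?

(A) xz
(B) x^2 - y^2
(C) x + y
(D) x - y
C

Apply T(x,y,z) = (y, x, z) to each option, i.e. replace (x, y, z) by the transformed coordinates.
Substitute the transformed coordinates into each option and compare with the original:
(A) xz  ->  (y)(z) = yz   [differs from xz: not invariant]
(B) x^2 - y^2  ->  (y)^2 - (x)^2 = -x^2 + y^2   [differs from x^2 - y^2: not invariant]
(C) x + y  ->  (y) + (x) = x + y   [equals x + y: invariant]
(D) x - y  ->  (y) - (x) = -x + y   [differs from x - y: not invariant]

Only option (C), x + y, is unchanged by the transformation.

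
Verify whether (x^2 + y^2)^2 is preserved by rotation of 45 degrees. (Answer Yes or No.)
Yes

Applying rotation by 45 degrees: x' = x*cos(45 degrees) - y*sin(45 degrees) = sqrt(2)x/2 - sqrt(2)y/2, y' = x*sin(45 degrees) + y*cos(45 degrees) = sqrt(2)x/2 + sqrt(2)y/2

Substituting into (x^2 + y^2)^2:
((sqrt(2)x/2 - sqrt(2)y/2)^2 + (sqrt(2)x/2 + sqrt(2)y/2)^2)^2
= x^4 + 2x^2y^2 + y^4 = (x^2 + y^2)^2

This equals the original expression (x^2 + y^2)^2, so it IS invariant.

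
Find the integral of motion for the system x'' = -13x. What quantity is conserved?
E = (x')^2 + 13x^2

Multiply the equation by x':
x' * x'' = -13x * x'
The left side is d/dt[(x')^2/2] and the right side is d/dt[-13x^2/2], so
d/dt[(x')^2/2 + 13x^2/2] = 0, i.e. (x')^2/2 + 13x^2/2 = constant.
Multiplying by 2, the integral of motion is E = (x')^2 + 13x^2.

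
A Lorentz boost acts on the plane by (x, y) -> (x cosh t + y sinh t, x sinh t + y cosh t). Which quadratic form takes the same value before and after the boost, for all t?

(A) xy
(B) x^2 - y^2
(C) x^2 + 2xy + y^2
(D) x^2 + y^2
B

Write x' = x cosh t + y sinh t, y' = x sinh t + y cosh t and substitute into each option:
(A) xy: (x cosh t + y sinh t)(x sinh t + y cosh t) = xy(cosh^2 t + sinh^2 t) + (x^2 + y^2) sinh t cosh t = xy cosh 2t + (x^2 + y^2)(sinh 2t)/2   [not invariant for t != 0]
(B) x^2 - y^2: (x cosh t + y sinh t)^2 - (x sinh t + y cosh t)^2 = x^2(cosh^2 t - sinh^2 t) + 2xy(cosh t sinh t - sinh t cosh t) + y^2(sinh^2 t - cosh^2 t) = x^2 - y^2   [invariant, using cosh^2 t - sinh^2 t = 1]
(C) x^2 + 2xy + y^2: (x' + y')^2 with x' + y' = (x + y)(cosh t + sinh t) = (x + y)e^t, so it becomes (x + y)^2 e^(2t)   [not invariant for t != 0]
(D) x^2 + y^2: (x cosh t + y sinh t)^2 + (x sinh t + y cosh t)^2 = (x^2 + y^2)(cosh^2 t + sinh^2 t) + 4xy sinh t cosh t = (x^2 + y^2) cosh 2t + 2xy sinh 2t   [not invariant for t != 0]

Only (B) x^2 - y^2 is unchanged; it is the Minkowski form preserved by Lorentz boosts, just as x^2 + y^2 is preserved by ordinary rotations.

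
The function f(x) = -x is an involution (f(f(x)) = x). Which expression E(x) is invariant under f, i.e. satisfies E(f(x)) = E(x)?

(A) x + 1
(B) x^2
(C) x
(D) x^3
B

Replace x by f(x) = -x in each option and simplify. As a quick numerical cross-check, also compare E(5) with E(f(5)) = E(-5).

(A) x + 1  ->  (-x) + 1 = 1 - x; check: E(5) = 6 but E(-5) = -4.   [not invariant]
(B) x^2  ->  (-x)^2, which simplifies back to x^2; check: E(5) = 25, E(-5) = 25.   [invariant]
(C) x  ->  (-x) = -x; check: E(5) = 5 but E(-5) = -5.   [not invariant]
(D) x^3  ->  (-x)^3 = -x^3; check: E(5) = 125 but E(-5) = -125.   [not invariant]

Only (B) is unchanged. E is symmetric under swapping x with f(x) = -x, which is exactly what an involution does.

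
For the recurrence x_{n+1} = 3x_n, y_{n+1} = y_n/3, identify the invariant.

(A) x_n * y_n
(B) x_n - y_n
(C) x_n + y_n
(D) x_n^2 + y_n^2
A

For the recurrence x_{n+1} = 3x_n, y_{n+1} = y_n/3:

x_{n+1} * y_{n+1} = (3x_n) * (y_n/3) = x_n * y_n
The product is conserved.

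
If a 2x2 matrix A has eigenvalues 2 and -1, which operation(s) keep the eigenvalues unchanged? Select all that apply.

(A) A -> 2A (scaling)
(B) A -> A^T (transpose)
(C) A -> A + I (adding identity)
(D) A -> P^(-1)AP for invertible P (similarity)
B and D

Eigenvalues are preserved by:
1. Similarity transformations: A -> P^(-1)AP (same characteristic polynomial)
2. Transpose: A^T has the same eigenvalues as A

Eigenvalues are NOT preserved by:
- Adding identity: eigenvalues become 2+1, -1+1
- Scaling: eigenvalues become 4, -2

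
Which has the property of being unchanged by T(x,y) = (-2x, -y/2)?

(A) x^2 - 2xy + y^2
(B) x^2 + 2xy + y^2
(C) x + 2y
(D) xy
D

An expression E(x,y) is invariant under T if E(T(x,y)) = E(x,y). Here T(x,y) = (-2x, -y/2).
Substitute the transformed coordinates into each option and compare with the original:
(A) x^2 - 2xy + y^2  ->  (-2x)^2 - 2(-2x)(-y/2) + (-y/2)^2 = 4x^2 - 2xy + y^2/4   [differs from x^2 - 2xy + y^2: not invariant]
(B) x^2 + 2xy + y^2  ->  (-2x)^2 + 2(-2x)(-y/2) + (-y/2)^2 = 4x^2 + 2xy + y^2/4   [differs from x^2 + 2xy + y^2: not invariant]
(C) x + 2y  ->  (-2x) + 2(-y/2) = -2x - y   [differs from x + 2y: not invariant]
(D) xy  ->  (-2x)(-y/2) = xy   [equals xy: invariant]

Only option (D), xy, is unchanged by the transformation.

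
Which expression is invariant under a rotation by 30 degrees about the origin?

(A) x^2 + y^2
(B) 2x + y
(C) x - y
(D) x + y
A

A rotation by 30 degrees sends (x, y) to (sqrt(3)x/2 - y/2, x/2 + sqrt(3)y/2).
Substitute the transformed coordinates into each option and compare with the original:
(A) x^2 + y^2  ->  (sqrt(3)x/2 - y/2)^2 + (x/2 + sqrt(3)y/2)^2 = x^2 + y^2   [equals x^2 + y^2: invariant]
(B) 2x + y  ->  2(sqrt(3)x/2 - y/2) + (x/2 + sqrt(3)y/2) = x/2 + sqrt(3)x - y + sqrt(3)y/2   [differs from 2x + y: not invariant]
(C) x - y  ->  (sqrt(3)x/2 - y/2) - (x/2 + sqrt(3)y/2) = -x/2 + sqrt(3)x/2 - sqrt(3)y/2 - y/2   [differs from x - y: not invariant]
(D) x + y  ->  (sqrt(3)x/2 - y/2) + (x/2 + sqrt(3)y/2) = x/2 + sqrt(3)x/2 - y/2 + sqrt(3)y/2   [differs from x + y: not invariant]

Only option (A), x^2 + y^2, is unchanged by the transformation.
Geometrically, x^2 + y^2 is the squared distance from the origin, which every rotation about the origin preserves.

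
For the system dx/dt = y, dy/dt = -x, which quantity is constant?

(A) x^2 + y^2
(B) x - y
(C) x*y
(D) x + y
A

A first integral I satisfies dI/dt = 0 along every solution. Differentiate each option and use the equation of motion:
(A) d/dt[x^2 + y^2] = 2x*dx/dt + 2y*dy/dt = 2x*y + 2y*(-x) = 0
(B) d/dt[x - y] = y - (-x) = x + y, not identically 0
(C) d/dt[x*y] = (dx/dt)y + x(dy/dt) = y^2 - x^2, not identically 0
(D) d/dt[x + y] = y + (-x) = y - x, not identically 0

Only (A) has zero time-derivative. So x^2 + y^2 (the squared radius; trajectories are circles) is the conserved quantity.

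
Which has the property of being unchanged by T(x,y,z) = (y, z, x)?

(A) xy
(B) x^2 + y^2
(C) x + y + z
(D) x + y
C

Apply T(x,y,z) = (y, z, x) to each option, i.e. replace (x, y, z) by the transformed coordinates.
Substitute the transformed coordinates into each option and compare with the original:
(A) xy  ->  (y)(z) = yz   [differs from xy: not invariant]
(B) x^2 + y^2  ->  (y)^2 + (z)^2 = y^2 + z^2   [differs from x^2 + y^2: not invariant]
(C) x + y + z  ->  (y) + (z) + (x) = x + y + z   [equals x + y + z: invariant]
(D) x + y  ->  (y) + (z) = y + z   [differs from x + y: not invariant]

Only option (C), x + y + z, is unchanged by the transformation.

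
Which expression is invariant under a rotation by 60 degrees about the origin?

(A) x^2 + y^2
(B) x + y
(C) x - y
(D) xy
A

A rotation by 60 degrees sends (x, y) to (x/2 - sqrt(3)y/2, sqrt(3)x/2 + y/2).
Substitute the transformed coordinates into each option and compare with the original:
(A) x^2 + y^2  ->  (x/2 - sqrt(3)y/2)^2 + (sqrt(3)x/2 + y/2)^2 = x^2 + y^2   [equals x^2 + y^2: invariant]
(B) x + y  ->  (x/2 - sqrt(3)y/2) + (sqrt(3)x/2 + y/2) = x/2 + sqrt(3)x/2 - sqrt(3)y/2 + y/2   [differs from x + y: not invariant]
(C) x - y  ->  (x/2 - sqrt(3)y/2) - (sqrt(3)x/2 + y/2) = -sqrt(3)x/2 + x/2 - sqrt(3)y/2 - y/2   [differs from x - y: not invariant]
(D) xy  ->  (x/2 - sqrt(3)y/2)(sqrt(3)x/2 + y/2) = sqrt(3)x^2/4 - xy/2 - sqrt(3)y^2/4   [differs from xy: not invariant]

Only option (A), x^2 + y^2, is unchanged by the transformation.
Geometrically, x^2 + y^2 is the squared distance from the origin, which every rotation about the origin preserves.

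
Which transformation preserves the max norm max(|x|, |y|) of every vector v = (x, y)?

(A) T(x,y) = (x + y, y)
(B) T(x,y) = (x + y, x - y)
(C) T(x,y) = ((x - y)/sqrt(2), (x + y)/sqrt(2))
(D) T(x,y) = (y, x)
D

A transformation preserves a norm if ||T(v)|| = ||v|| for every v; a single vector where the norm changes rules an option out.

(A) T(x,y) = (x + y, y): v = (1, 1) has norm max(|1|, |1|) = 1, but T(v) = (2, 1) has norm 2 -- not preserved.
(B) T(x,y) = (x + y, x - y): v = (1, 1) has norm max(|1|, |1|) = 1, but T(v) = (2, 0) has norm 2 -- not preserved.
(C) T(x,y) = ((x - y)/sqrt(2), (x + y)/sqrt(2)): v = (1, 0) has norm max(|1|, |0|) = 1, but T(v) = (sqrt(2)/2, sqrt(2)/2) has norm sqrt(2)/2 -- not preserved.
(D) T(x,y) = (y, x): preserves the norm -- it only permutes the coordinates and/or flips signs, which leaves max(|x|, |y|) unchanged.

Therefore the answer is (D).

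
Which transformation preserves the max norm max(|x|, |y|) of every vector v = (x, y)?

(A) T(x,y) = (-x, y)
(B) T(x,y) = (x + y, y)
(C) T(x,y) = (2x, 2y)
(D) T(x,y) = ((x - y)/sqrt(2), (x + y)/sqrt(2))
A

A transformation preserves a norm if ||T(v)|| = ||v|| for every v; a single vector where the norm changes rules an option out.

(A) T(x,y) = (-x, y): preserves the norm -- it only permutes the coordinates and/or flips signs, which leaves max(|x|, |y|) unchanged.
(B) T(x,y) = (x + y, y): v = (1, 1) has norm max(|1|, |1|) = 1, but T(v) = (2, 1) has norm 2 -- not preserved.
(C) T(x,y) = (2x, 2y): v = (1, 0) has norm max(|1|, |0|) = 1, but T(v) = (2, 0) has norm 2 -- not preserved.
(D) T(x,y) = ((x - y)/sqrt(2), (x + y)/sqrt(2)): v = (1, 0) has norm max(|1|, |0|) = 1, but T(v) = (sqrt(2)/2, sqrt(2)/2) has norm sqrt(2)/2 -- not preserved.

Therefore the answer is (A).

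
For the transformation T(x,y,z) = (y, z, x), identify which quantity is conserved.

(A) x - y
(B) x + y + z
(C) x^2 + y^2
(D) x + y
B

Apply T(x,y,z) = (y, z, x) to each option, i.e. replace (x, y, z) by the transformed coordinates.
Substitute the transformed coordinates into each option and compare with the original:
(A) x - y  ->  (y) - (z) = y - z   [differs from x - y: not invariant]
(B) x + y + z  ->  (y) + (z) + (x) = x + y + z   [equals x + y + z: invariant]
(C) x^2 + y^2  ->  (y)^2 + (z)^2 = y^2 + z^2   [differs from x^2 + y^2: not invariant]
(D) x + y  ->  (y) + (z) = y + z   [differs from x + y: not invariant]

Only option (B), x + y + z, is unchanged by the transformation.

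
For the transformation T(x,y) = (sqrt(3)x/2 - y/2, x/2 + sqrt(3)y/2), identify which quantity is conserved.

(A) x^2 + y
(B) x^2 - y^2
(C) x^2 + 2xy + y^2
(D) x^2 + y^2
D

An expression E(x,y) is invariant under T if E(T(x,y)) = E(x,y). Here T(x,y) = (sqrt(3)x/2 - y/2, x/2 + sqrt(3)y/2).
Substitute the transformed coordinates into each option and compare with the original:
(A) x^2 + y  ->  (sqrt(3)x/2 - y/2)^2 + (x/2 + sqrt(3)y/2) = 3x^2/4 - sqrt(3)xy/2 + x/2 + y^2/4 + sqrt(3)y/2   [differs from x^2 + y: not invariant]
(B) x^2 - y^2  ->  (sqrt(3)x/2 - y/2)^2 - (x/2 + sqrt(3)y/2)^2 = x^2/2 - sqrt(3)xy - y^2/2   [differs from x^2 - y^2: not invariant]
(C) x^2 + 2xy + y^2  ->  (sqrt(3)x/2 - y/2)^2 + 2(sqrt(3)x/2 - y/2)(x/2 + sqrt(3)y/2) + (x/2 + sqrt(3)y/2)^2 = sqrt(3)x^2/2 + x^2 + xy - sqrt(3)y^2/2 + y^2   [differs from x^2 + 2xy + y^2: not invariant]
(D) x^2 + y^2  ->  (sqrt(3)x/2 - y/2)^2 + (x/2 + sqrt(3)y/2)^2 = x^2 + y^2   [equals x^2 + y^2: invariant]

Only option (D), x^2 + y^2, is unchanged by the transformation.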